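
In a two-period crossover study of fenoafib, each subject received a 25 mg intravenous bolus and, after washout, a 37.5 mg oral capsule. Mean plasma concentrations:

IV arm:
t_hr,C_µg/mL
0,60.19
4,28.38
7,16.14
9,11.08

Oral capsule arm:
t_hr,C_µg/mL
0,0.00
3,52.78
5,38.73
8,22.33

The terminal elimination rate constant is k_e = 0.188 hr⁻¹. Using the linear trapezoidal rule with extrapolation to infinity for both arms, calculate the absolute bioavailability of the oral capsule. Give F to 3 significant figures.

F = 0.770

Trapezoidal AUC_0→9 (IV):
  [0→4]: (60.19+28.38)/2 × 4 = 177.14
  [4→7]: (28.38+16.14)/2 × 3 = 66.78
  [7→9]: (16.14+11.08)/2 × 2 = 27.22
  Sum = 271.14 µg/mL·hr
IV tail: 11.08/0.188 = 58.936; AUC_iv,0→∞ = 271.14 + 58.936 = 330.076 µg/mL·hr
Trapezoidal AUC_0→8 (oral capsule):
  [0→3]: (0.00+52.78)/2 × 3 = 79.17
  [3→5]: (52.78+38.73)/2 × 2 = 91.51
  [5→8]: (38.73+22.33)/2 × 3 = 91.59
  Sum = 262.27 µg/mL·hr
oral capsule tail: 22.33/0.188 = 118.777; AUC_ev,0→∞ = 262.27 + 118.777 = 381.047 µg/mL·hr
F = (AUC_ev/D_ev)/(AUC_iv/D_iv) = (381.047/37.5)/(330.076/25) = 10.1613/13.20304 = 0.7696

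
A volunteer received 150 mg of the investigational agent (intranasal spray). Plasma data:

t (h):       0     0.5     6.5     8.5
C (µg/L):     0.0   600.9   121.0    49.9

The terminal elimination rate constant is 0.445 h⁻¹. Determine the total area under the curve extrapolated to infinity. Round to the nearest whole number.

AUC = 2599 µg/L·h

Trapezoidal AUC_0→8.5:
  [0→0.5]: (0.0+600.9)/2 × 0.5 = 150.225
  [0.5→6.5]: (600.9+121.0)/2 × 6 = 2165.7
  [6.5→8.5]: (121.0+49.9)/2 × 2 = 170.9
  Sum = 2486.825 µg/L·h
Extrapolated tail: C_last / k_e = 49.9 / 0.445 = 112.135
AUC_0→∞ = 2486.825 + 112.135 = 2598.96 µg/L·h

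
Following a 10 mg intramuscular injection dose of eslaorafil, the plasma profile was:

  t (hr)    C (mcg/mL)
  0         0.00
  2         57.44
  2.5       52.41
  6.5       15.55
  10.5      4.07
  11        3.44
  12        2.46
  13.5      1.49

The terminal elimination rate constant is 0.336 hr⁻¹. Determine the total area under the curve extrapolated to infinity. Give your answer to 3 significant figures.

AUC = 272 mcg/mL·hr

Trapezoidal AUC_0→13.5:
  [0→2]: (0.00+57.44)/2 × 2 = 57.44
  [2→2.5]: (57.44+52.41)/2 × 0.5 = 27.4625
  [2.5→6.5]: (52.41+15.55)/2 × 4 = 135.92
  [6.5→10.5]: (15.55+4.07)/2 × 4 = 39.24
  [10.5→11]: (4.07+3.44)/2 × 0.5 = 1.8775
  [11→12]: (3.44+2.46)/2 × 1 = 2.95
  [12→13.5]: (2.46+1.49)/2 × 1.5 = 2.9625
  Sum = 267.8525 mcg/mL·hr
Extrapolated tail: C_last / k_e = 1.49 / 0.336 = 4.435
AUC_0→∞ = 267.8525 + 4.435 = 272.2875 mcg/mL·hr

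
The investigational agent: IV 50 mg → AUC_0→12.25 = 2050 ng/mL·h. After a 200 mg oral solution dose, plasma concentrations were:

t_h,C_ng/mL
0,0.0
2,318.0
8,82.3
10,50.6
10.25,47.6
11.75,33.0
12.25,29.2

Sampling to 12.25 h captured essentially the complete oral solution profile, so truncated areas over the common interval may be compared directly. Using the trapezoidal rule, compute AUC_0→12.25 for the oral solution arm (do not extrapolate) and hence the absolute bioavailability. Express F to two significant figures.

F = 0.21

Trapezoidal AUC_0→12.25 (oral solution):
  [0→2]: (0.0+318.0)/2 × 2 = 318.0
  [2→8]: (318.0+82.3)/2 × 6 = 1200.9
  [8→10]: (82.3+50.6)/2 × 2 = 132.9
  [10→10.25]: (50.6+47.6)/2 × 0.25 = 12.275
  [10.25→11.75]: (47.6+33.0)/2 × 1.5 = 60.45
  [11.75→12.25]: (33.0+29.2)/2 × 0.5 = 15.55
  Sum = 1740.075 ng/mL·h
F = (AUC_ev/D_ev)/(AUC_iv/D_iv) = (1740.075/200)/(2050/50) = 8.700375/41 = 0.2122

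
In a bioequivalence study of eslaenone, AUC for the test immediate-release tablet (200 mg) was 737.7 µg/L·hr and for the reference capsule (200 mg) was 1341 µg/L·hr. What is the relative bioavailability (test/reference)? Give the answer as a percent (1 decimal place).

F_rel = (AUC_test/D_test) / (AUC_ref/D_ref)
      = (737.7/200) / (1341/200)
      = 3.6885 / 6.705 = 0.5501 = 55.01%

F_rel = 55.0%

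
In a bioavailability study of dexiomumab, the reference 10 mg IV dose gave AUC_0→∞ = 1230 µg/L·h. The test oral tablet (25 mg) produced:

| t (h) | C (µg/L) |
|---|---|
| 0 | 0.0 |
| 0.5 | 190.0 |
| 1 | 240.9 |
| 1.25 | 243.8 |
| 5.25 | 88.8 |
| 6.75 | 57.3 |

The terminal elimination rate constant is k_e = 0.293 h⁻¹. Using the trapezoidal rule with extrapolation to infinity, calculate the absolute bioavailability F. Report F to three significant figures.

Trapezoidal AUC_0→6.75 (oral tablet):
  [0→0.5]: (0.0+190.0)/2 × 0.5 = 47.5
  [0.5→1]: (190.0+240.9)/2 × 0.5 = 107.725
  [1→1.25]: (240.9+243.8)/2 × 0.25 = 60.5875
  [1.25→5.25]: (243.8+88.8)/2 × 4 = 665.2
  [5.25→6.75]: (88.8+57.3)/2 × 1.5 = 109.575
  Sum = 990.5875 µg/L·h
Tail: C_last/k_e = 57.3/0.293 = 195.563
AUC_0→∞ (oral tablet) = 990.5875 + 195.563 = 1186.1505 µg/L·h
F = (AUC_ev/D_ev)/(AUC_iv/D_iv) = (1186.1505/25)/(1230/10) = 47.44602/123 = 0.3857

F = 0.386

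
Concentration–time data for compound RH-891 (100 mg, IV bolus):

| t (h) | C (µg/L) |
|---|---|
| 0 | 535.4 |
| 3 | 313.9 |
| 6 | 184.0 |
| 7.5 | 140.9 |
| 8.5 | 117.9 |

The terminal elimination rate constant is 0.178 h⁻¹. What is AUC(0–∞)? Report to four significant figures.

AUC = 3056 µg/L·h

Trapezoidal AUC_0→8.5:
  [0→3]: (535.4+313.9)/2 × 3 = 1273.95
  [3→6]: (313.9+184.0)/2 × 3 = 746.85
  [6→7.5]: (184.0+140.9)/2 × 1.5 = 243.675
  [7.5→8.5]: (140.9+117.9)/2 × 1 = 129.4
  Sum = 2393.875 µg/L·h
Extrapolated tail: C_last / k_e = 117.9 / 0.178 = 662.360
AUC_0→∞ = 2393.875 + 662.360 = 3056.235 µg/L·h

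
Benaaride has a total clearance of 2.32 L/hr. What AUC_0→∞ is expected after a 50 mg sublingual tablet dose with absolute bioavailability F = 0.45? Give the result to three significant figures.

AUC = 9.70 mg/L·hr

AUC_0→∞ = F × Dose / CL
        = 0.45 × 50 / 2.32 = 9.69828 mg/L·hr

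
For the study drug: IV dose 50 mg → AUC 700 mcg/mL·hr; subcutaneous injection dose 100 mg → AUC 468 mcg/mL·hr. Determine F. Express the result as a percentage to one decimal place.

F = (AUC_ev / D_ev) / (AUC_iv / D_iv)
  = (468/100) / (700/50)
  = 4.68 / 14 = 0.3343
  = 33.43%

F = 33.4%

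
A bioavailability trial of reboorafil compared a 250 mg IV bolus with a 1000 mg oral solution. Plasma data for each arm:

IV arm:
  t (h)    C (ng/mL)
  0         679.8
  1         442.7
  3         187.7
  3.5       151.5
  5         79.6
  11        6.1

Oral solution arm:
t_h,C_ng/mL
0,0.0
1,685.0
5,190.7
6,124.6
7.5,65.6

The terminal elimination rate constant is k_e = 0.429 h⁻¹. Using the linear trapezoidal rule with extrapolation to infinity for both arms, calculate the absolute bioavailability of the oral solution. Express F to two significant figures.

Trapezoidal AUC_0→11 (IV):
  [0→1]: (679.8+442.7)/2 × 1 = 561.25
  [1→3]: (442.7+187.7)/2 × 2 = 630.4
  [3→3.5]: (187.7+151.5)/2 × 0.5 = 84.8
  [3.5→5]: (151.5+79.6)/2 × 1.5 = 173.325
  [5→11]: (79.6+6.1)/2 × 6 = 257.1
  Sum = 1706.875 ng/mL·h
IV tail: 6.1/0.429 = 14.219; AUC_iv,0→∞ = 1706.875 + 14.219 = 1721.094 ng/mL·h
Trapezoidal AUC_0→7.5 (oral solution):
  [0→1]: (0.0+685.0)/2 × 1 = 342.5
  [1→5]: (685.0+190.7)/2 × 4 = 1751.4
  [5→6]: (190.7+124.6)/2 × 1 = 157.65
  [6→7.5]: (124.6+65.6)/2 × 1.5 = 142.65
  Sum = 2394.2 ng/mL·h
oral solution tail: 65.6/0.429 = 152.914; AUC_ev,0→∞ = 2394.2 + 152.914 = 2547.114 ng/mL·h
F = (AUC_ev/D_ev)/(AUC_iv/D_iv) = (2547.114/1000)/(1721.094/250) = 2.547114/6.884376 = 0.3700

F = 0.37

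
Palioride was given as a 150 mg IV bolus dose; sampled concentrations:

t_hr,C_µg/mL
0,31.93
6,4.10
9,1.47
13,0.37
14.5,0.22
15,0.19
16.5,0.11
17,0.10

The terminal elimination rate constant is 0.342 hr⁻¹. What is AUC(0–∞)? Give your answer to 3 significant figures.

Trapezoidal AUC_0→17:
  [0→6]: (31.93+4.10)/2 × 6 = 108.09
  [6→9]: (4.10+1.47)/2 × 3 = 8.355
  [9→13]: (1.47+0.37)/2 × 4 = 3.68
  [13→14.5]: (0.37+0.22)/2 × 1.5 = 0.4425
  [14.5→15]: (0.22+0.19)/2 × 0.5 = 0.1025
  [15→16.5]: (0.19+0.11)/2 × 1.5 = 0.225
  [16.5→17]: (0.11+0.10)/2 × 0.5 = 0.0525
  Sum = 120.9475 µg/mL·hr
Extrapolated tail: C_last / k_e = 0.10 / 0.342 = 0.292
AUC_0→∞ = 120.9475 + 0.292 = 121.2395 µg/mL·hr

AUC = 121 µg/mL·hr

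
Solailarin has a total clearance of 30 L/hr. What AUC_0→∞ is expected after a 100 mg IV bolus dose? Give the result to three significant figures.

AUC_0→∞ = Dose_iv / CL
        = 100 / 30 = 3.33333 mg/L·hr

AUC = 3.33 mg/L·hr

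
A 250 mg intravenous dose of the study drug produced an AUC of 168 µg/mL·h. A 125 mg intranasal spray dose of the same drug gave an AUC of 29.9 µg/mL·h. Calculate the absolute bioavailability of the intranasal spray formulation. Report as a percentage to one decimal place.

F = 35.6%

F = (AUC_ev / D_ev) / (AUC_iv / D_iv)
  = (29.9/125) / (168/250)
  = 0.2392 / 0.672 = 0.3560
  = 35.60%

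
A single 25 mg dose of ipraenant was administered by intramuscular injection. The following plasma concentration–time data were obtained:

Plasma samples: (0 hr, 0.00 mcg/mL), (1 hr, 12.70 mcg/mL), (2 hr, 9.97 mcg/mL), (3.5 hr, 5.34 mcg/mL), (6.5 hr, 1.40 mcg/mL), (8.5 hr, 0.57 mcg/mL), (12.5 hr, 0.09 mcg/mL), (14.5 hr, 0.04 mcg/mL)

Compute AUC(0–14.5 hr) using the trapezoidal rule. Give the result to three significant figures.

AUC = 42.7 mcg/mL·hr

Trapezoidal AUC_0→14.5:
  [0→1]: (0.00+12.70)/2 × 1 = 6.35
  [1→2]: (12.70+9.97)/2 × 1 = 11.335
  [2→3.5]: (9.97+5.34)/2 × 1.5 = 11.4825
  [3.5→6.5]: (5.34+1.40)/2 × 3 = 10.11
  [6.5→8.5]: (1.40+0.57)/2 × 2 = 1.97
  [8.5→12.5]: (0.57+0.09)/2 × 4 = 1.32
  [12.5→14.5]: (0.09+0.04)/2 × 2 = 0.13
  Sum = 42.6975 mcg/mL·hr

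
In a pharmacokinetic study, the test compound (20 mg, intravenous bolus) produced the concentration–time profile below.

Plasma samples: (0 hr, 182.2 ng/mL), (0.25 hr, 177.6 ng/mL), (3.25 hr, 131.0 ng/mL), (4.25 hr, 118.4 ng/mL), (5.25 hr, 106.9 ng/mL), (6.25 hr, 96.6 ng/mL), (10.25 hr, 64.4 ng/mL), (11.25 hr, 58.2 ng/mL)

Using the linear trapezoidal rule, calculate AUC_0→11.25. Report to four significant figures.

AUC = 1230 ng/mL·hr

Trapezoidal AUC_0→11.25:
  [0→0.25]: (182.2+177.6)/2 × 0.25 = 44.975
  [0.25→3.25]: (177.6+131.0)/2 × 3 = 462.9
  [3.25→4.25]: (131.0+118.4)/2 × 1 = 124.7
  [4.25→5.25]: (118.4+106.9)/2 × 1 = 112.65
  [5.25→6.25]: (106.9+96.6)/2 × 1 = 101.75
  [6.25→10.25]: (96.6+64.4)/2 × 4 = 322.0
  [10.25→11.25]: (64.4+58.2)/2 × 1 = 61.3
  Sum = 1230.275 ng/mL·hr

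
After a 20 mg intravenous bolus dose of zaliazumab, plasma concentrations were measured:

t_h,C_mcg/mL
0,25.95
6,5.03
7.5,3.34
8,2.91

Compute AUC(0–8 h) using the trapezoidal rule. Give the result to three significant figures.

Trapezoidal AUC_0→8:
  [0→6]: (25.95+5.03)/2 × 6 = 92.94
  [6→7.5]: (5.03+3.34)/2 × 1.5 = 6.2775
  [7.5→8]: (3.34+2.91)/2 × 0.5 = 1.5625
  Sum = 100.78 mcg/mL·h

AUC = 101 mcg/mL·h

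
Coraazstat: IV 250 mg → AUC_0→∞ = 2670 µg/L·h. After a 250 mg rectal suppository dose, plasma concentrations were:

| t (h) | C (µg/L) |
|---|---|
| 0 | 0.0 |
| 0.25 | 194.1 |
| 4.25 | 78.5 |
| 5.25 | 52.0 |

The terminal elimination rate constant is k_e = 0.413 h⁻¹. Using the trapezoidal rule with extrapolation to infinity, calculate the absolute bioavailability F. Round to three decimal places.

F = 0.285

Trapezoidal AUC_0→5.25 (rectal suppository):
  [0→0.25]: (0.0+194.1)/2 × 0.25 = 24.2625
  [0.25→4.25]: (194.1+78.5)/2 × 4 = 545.2
  [4.25→5.25]: (78.5+52.0)/2 × 1 = 65.25
  Sum = 634.7125 µg/L·h
Tail: C_last/k_e = 52.0/0.413 = 125.908
AUC_0→∞ (rectal suppository) = 634.7125 + 125.908 = 760.6205 µg/L·h
F = (AUC_ev/D_ev)/(AUC_iv/D_iv) = (760.6205/250)/(2670/250) = 3.042482/10.68 = 0.2849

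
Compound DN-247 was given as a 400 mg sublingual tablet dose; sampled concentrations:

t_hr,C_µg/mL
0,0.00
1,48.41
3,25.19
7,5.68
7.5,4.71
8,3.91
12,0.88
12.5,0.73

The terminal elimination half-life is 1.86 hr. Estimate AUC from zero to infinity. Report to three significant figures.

Trapezoidal AUC_0→12.5:
  [0→1]: (0.00+48.41)/2 × 1 = 24.205
  [1→3]: (48.41+25.19)/2 × 2 = 73.6
  [3→7]: (25.19+5.68)/2 × 4 = 61.74
  [7→7.5]: (5.68+4.71)/2 × 0.5 = 2.5975
  [7.5→8]: (4.71+3.91)/2 × 0.5 = 2.155
  [8→12]: (3.91+0.88)/2 × 4 = 9.58
  [12→12.5]: (0.88+0.73)/2 × 0.5 = 0.4025
  Sum = 174.28 µg/mL·hr
k_e = ln2 / t½ = 0.693147 / 1.86 = 0.3727 hr^-1
Extrapolated tail: C_last / k_e = 0.73 / 0.3727 = 1.959
AUC_0→∞ = 174.28 + 1.959 = 176.239 µg/mL·hr

AUC = 176 µg/mL·hr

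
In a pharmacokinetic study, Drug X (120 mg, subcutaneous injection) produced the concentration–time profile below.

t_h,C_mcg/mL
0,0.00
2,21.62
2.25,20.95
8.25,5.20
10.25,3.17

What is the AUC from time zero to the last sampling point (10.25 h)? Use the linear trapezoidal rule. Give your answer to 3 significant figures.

AUC = 114 mcg/mL·h

Trapezoidal AUC_0→10.25:
  [0→2]: (0.00+21.62)/2 × 2 = 21.62
  [2→2.25]: (21.62+20.95)/2 × 0.25 = 5.32125
  [2.25→8.25]: (20.95+5.20)/2 × 6 = 78.45
  [8.25→10.25]: (5.20+3.17)/2 × 2 = 8.37
  Sum = 113.76125 mcg/mL·h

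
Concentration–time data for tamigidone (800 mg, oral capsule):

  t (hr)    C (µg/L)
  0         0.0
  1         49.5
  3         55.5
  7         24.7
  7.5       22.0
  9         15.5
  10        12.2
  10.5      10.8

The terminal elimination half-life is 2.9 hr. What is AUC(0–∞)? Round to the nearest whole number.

AUC = 395 µg/L·hr

Trapezoidal AUC_0→10.5:
  [0→1]: (0.0+49.5)/2 × 1 = 24.75
  [1→3]: (49.5+55.5)/2 × 2 = 105.0
  [3→7]: (55.5+24.7)/2 × 4 = 160.4
  [7→7.5]: (24.7+22.0)/2 × 0.5 = 11.675
  [7.5→9]: (22.0+15.5)/2 × 1.5 = 28.125
  [9→10]: (15.5+12.2)/2 × 1 = 13.85
  [10→10.5]: (12.2+10.8)/2 × 0.5 = 5.75
  Sum = 349.55 µg/L·hr
k_e = ln2 / t½ = 0.693147 / 2.9 = 0.2390 hr^-1
Extrapolated tail: C_last / k_e = 10.8 / 0.239 = 45.188
AUC_0→∞ = 349.55 + 45.188 = 394.738 µg/L·hr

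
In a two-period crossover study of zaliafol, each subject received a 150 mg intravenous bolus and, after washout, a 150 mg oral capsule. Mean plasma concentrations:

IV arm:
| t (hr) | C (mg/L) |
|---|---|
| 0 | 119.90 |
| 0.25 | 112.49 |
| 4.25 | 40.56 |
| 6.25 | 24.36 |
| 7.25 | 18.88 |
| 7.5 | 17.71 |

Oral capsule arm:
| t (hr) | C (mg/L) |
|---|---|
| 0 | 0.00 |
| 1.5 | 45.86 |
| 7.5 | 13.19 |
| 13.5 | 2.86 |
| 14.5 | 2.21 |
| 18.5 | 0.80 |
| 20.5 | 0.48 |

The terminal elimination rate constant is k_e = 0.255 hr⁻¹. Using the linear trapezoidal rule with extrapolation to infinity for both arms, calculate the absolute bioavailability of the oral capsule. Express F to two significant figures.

Trapezoidal AUC_0→7.5 (IV):
  [0→0.25]: (119.90+112.49)/2 × 0.25 = 29.04875
  [0.25→4.25]: (112.49+40.56)/2 × 4 = 306.1
  [4.25→6.25]: (40.56+24.36)/2 × 2 = 64.92
  [6.25→7.25]: (24.36+18.88)/2 × 1 = 21.62
  [7.25→7.5]: (18.88+17.71)/2 × 0.25 = 4.57375
  Sum = 426.2625 mg/L·hr
IV tail: 17.71/0.255 = 69.451; AUC_iv,0→∞ = 426.2625 + 69.451 = 495.7135 mg/L·hr
Trapezoidal AUC_0→20.5 (oral capsule):
  [0→1.5]: (0.00+45.86)/2 × 1.5 = 34.395
  [1.5→7.5]: (45.86+13.19)/2 × 6 = 177.15
  [7.5→13.5]: (13.19+2.86)/2 × 6 = 48.15
  [13.5→14.5]: (2.86+2.21)/2 × 1 = 2.535
  [14.5→18.5]: (2.21+0.80)/2 × 4 = 6.02
  [18.5→20.5]: (0.80+0.48)/2 × 2 = 1.28
  Sum = 269.53 mg/L·hr
oral capsule tail: 0.48/0.255 = 1.882; AUC_ev,0→∞ = 269.53 + 1.882 = 271.412 mg/L·hr
F = (AUC_ev/D_ev)/(AUC_iv/D_iv) = (271.412/150)/(495.7135/150) = 1.80941/3.30476 = 0.5475

F = 0.55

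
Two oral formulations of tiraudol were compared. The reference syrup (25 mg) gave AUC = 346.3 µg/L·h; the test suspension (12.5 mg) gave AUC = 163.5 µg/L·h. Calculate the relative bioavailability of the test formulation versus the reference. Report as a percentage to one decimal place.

F_rel = (AUC_test/D_test) / (AUC_ref/D_ref)
      = (163.5/12.5) / (346.3/25)
      = 13.08 / 13.852 = 0.9443 = 94.43%

F_rel = 94.4%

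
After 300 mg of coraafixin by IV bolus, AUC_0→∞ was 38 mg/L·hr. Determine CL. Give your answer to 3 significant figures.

CL = Dose_iv / AUC_0→∞
   = 300 / 38 = 7.89474 L/hr

CL = 7.89 L/hr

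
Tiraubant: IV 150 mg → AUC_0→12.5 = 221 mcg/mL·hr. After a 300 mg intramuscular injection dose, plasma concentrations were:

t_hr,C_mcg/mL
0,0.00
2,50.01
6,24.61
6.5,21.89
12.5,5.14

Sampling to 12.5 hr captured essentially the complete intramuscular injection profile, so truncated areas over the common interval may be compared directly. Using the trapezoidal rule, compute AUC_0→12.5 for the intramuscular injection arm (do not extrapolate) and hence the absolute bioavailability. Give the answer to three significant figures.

Trapezoidal AUC_0→12.5 (intramuscular injection):
  [0→2]: (0.00+50.01)/2 × 2 = 50.01
  [2→6]: (50.01+24.61)/2 × 4 = 149.24
  [6→6.5]: (24.61+21.89)/2 × 0.5 = 11.625
  [6.5→12.5]: (21.89+5.14)/2 × 6 = 81.09
  Sum = 291.965 mcg/mL·hr
F = (AUC_ev/D_ev)/(AUC_iv/D_iv) = (291.965/300)/(221/150) = 0.973217/1.47333 = 0.6606

F = 0.661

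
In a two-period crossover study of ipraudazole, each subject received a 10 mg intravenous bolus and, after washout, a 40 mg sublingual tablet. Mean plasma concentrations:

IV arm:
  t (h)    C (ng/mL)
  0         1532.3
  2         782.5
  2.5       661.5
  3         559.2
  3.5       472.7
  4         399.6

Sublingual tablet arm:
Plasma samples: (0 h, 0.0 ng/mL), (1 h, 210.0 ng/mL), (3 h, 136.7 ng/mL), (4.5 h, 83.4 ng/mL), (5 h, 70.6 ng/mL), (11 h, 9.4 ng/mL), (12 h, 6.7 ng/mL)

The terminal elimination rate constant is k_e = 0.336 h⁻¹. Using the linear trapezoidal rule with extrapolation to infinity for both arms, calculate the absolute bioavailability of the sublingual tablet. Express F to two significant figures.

F = 0.050

Trapezoidal AUC_0→4 (IV):
  [0→2]: (1532.3+782.5)/2 × 2 = 2314.8
  [2→2.5]: (782.5+661.5)/2 × 0.5 = 361.0
  [2.5→3]: (661.5+559.2)/2 × 0.5 = 305.175
  [3→3.5]: (559.2+472.7)/2 × 0.5 = 257.975
  [3.5→4]: (472.7+399.6)/2 × 0.5 = 218.075
  Sum = 3457.025 ng/mL·h
IV tail: 399.6/0.336 = 1189.286; AUC_iv,0→∞ = 3457.025 + 1189.286 = 4646.311 ng/mL·h
Trapezoidal AUC_0→12 (sublingual tablet):
  [0→1]: (0.0+210.0)/2 × 1 = 105.0
  [1→3]: (210.0+136.7)/2 × 2 = 346.7
  [3→4.5]: (136.7+83.4)/2 × 1.5 = 165.075
  [4.5→5]: (83.4+70.6)/2 × 0.5 = 38.5
  [5→11]: (70.6+9.4)/2 × 6 = 240.0
  [11→12]: (9.4+6.7)/2 × 1 = 8.05
  Sum = 903.325 ng/mL·h
sublingual tablet tail: 6.7/0.336 = 19.940; AUC_ev,0→∞ = 903.325 + 19.940 = 923.265 ng/mL·h
F = (AUC_ev/D_ev)/(AUC_iv/D_iv) = (923.265/40)/(4646.311/10) = 23.081625/464.6311 = 0.0497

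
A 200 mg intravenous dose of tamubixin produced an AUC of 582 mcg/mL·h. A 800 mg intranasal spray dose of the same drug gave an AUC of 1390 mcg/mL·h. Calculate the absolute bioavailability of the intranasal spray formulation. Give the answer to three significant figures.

F = (AUC_ev / D_ev) / (AUC_iv / D_iv)
  = (1390/800) / (582/200)
  = 1.7375 / 2.91 = 0.5971

F = 0.597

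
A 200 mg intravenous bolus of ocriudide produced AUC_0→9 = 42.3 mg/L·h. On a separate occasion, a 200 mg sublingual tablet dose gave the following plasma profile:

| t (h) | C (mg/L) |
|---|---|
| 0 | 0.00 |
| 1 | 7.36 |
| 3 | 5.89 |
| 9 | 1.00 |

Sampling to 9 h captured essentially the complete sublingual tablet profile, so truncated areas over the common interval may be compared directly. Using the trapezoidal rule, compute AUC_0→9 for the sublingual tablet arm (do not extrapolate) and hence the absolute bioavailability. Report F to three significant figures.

Trapezoidal AUC_0→9 (sublingual tablet):
  [0→1]: (0.00+7.36)/2 × 1 = 3.68
  [1→3]: (7.36+5.89)/2 × 2 = 13.25
  [3→9]: (5.89+1.00)/2 × 6 = 20.67
  Sum = 37.6 mg/L·h
F = (AUC_ev/D_ev)/(AUC_iv/D_iv) = (37.6/200)/(42.3/200) = 0.188/0.2115 = 0.8889

F = 0.889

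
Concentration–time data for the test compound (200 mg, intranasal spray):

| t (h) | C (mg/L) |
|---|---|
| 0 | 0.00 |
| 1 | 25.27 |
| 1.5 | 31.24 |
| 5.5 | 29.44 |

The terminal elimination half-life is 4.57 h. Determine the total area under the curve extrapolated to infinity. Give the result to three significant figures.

AUC = 342 mg/L·h

Trapezoidal AUC_0→5.5:
  [0→1]: (0.00+25.27)/2 × 1 = 12.635
  [1→1.5]: (25.27+31.24)/2 × 0.5 = 14.1275
  [1.5→5.5]: (31.24+29.44)/2 × 4 = 121.36
  Sum = 148.1225 mg/L·h
k_e = ln2 / t½ = 0.693147 / 4.57 = 0.1517 h^-1
Extrapolated tail: C_last / k_e = 29.44 / 0.1517 = 194.067
AUC_0→∞ = 148.1225 + 194.067 = 342.1895 mg/L·h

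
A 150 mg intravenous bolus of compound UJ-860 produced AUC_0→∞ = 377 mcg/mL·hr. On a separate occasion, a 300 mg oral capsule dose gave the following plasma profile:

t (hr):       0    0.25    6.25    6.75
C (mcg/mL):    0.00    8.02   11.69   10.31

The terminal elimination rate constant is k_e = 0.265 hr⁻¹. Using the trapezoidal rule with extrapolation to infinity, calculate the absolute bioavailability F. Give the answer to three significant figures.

F = 0.139

Trapezoidal AUC_0→6.75 (oral capsule):
  [0→0.25]: (0.00+8.02)/2 × 0.25 = 1.0025
  [0.25→6.25]: (8.02+11.69)/2 × 6 = 59.13
  [6.25→6.75]: (11.69+10.31)/2 × 0.5 = 5.5
  Sum = 65.6325 mcg/mL·hr
Tail: C_last/k_e = 10.31/0.265 = 38.906
AUC_0→∞ (oral capsule) = 65.6325 + 38.906 = 104.5385 mcg/mL·hr
F = (AUC_ev/D_ev)/(AUC_iv/D_iv) = (104.5385/300)/(377/150) = 0.348462/2.51333 = 0.1386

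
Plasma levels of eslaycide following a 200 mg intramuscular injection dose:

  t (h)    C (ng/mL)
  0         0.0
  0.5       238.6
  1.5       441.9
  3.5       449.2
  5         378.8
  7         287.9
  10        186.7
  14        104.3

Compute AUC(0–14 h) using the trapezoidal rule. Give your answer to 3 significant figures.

AUC = 3870 ng/mL·h

Trapezoidal AUC_0→14:
  [0→0.5]: (0.0+238.6)/2 × 0.5 = 59.65
  [0.5→1.5]: (238.6+441.9)/2 × 1 = 340.25
  [1.5→3.5]: (441.9+449.2)/2 × 2 = 891.1
  [3.5→5]: (449.2+378.8)/2 × 1.5 = 621.0
  [5→7]: (378.8+287.9)/2 × 2 = 666.7
  [7→10]: (287.9+186.7)/2 × 3 = 711.9
  [10→14]: (186.7+104.3)/2 × 4 = 582.0
  Sum = 3872.6 ng/mL·h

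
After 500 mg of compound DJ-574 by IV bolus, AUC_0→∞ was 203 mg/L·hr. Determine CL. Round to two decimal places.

CL = Dose_iv / AUC_0→∞
   = 500 / 203 = 2.46305 L/hr

CL = 2.46 L/hr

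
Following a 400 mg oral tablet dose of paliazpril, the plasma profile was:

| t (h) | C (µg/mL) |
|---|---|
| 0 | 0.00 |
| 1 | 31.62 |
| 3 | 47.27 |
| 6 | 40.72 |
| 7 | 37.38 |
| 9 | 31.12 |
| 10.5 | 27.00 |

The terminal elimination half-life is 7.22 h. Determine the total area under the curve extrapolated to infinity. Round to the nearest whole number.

Trapezoidal AUC_0→10.5:
  [0→1]: (0.00+31.62)/2 × 1 = 15.81
  [1→3]: (31.62+47.27)/2 × 2 = 78.89
  [3→6]: (47.27+40.72)/2 × 3 = 131.985
  [6→7]: (40.72+37.38)/2 × 1 = 39.05
  [7→9]: (37.38+31.12)/2 × 2 = 68.5
  [9→10.5]: (31.12+27.00)/2 × 1.5 = 43.59
  Sum = 377.825 µg/mL·h
k_e = ln2 / t½ = 0.693147 / 7.22 = 0.0960 h^-1
Extrapolated tail: C_last / k_e = 27.00 / 0.096 = 281.250
AUC_0→∞ = 377.825 + 281.250 = 659.075 µg/mL·h

AUC = 659 µg/mL·h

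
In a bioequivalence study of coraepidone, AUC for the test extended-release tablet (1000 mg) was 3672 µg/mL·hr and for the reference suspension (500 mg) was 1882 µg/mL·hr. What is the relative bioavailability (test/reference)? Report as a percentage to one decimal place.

F_rel = (AUC_test/D_test) / (AUC_ref/D_ref)
      = (3672/1000) / (1882/500)
      = 3.672 / 3.764 = 0.9756 = 97.56%

F_rel = 97.6%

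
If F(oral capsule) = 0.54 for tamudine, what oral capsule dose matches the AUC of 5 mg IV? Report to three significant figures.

For equal systemic exposure: F × D_ev = D_iv
D_ev = D_iv / F = 5 / 0.54 = 9.25926 mg

D_oral = 9.26 mg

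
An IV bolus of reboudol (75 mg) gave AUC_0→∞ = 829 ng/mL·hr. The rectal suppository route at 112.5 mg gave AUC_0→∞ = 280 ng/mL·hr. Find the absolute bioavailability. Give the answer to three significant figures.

F = (AUC_ev / D_ev) / (AUC_iv / D_iv)
  = (280/112.5) / (829/75)
  = 2.48889 / 11.0533 = 0.2252

F = 0.225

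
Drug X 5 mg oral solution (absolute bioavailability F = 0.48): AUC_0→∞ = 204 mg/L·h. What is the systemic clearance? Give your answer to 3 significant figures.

CL = F × Dose / AUC_0→∞
   = 0.48 × 5 / 204 = 0.0117647 L/h

CL = 0.0118 L/h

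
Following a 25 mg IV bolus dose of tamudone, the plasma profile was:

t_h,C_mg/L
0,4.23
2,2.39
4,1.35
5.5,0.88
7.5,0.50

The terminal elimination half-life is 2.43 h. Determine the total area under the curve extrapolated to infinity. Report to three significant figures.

Trapezoidal AUC_0→7.5:
  [0→2]: (4.23+2.39)/2 × 2 = 6.62
  [2→4]: (2.39+1.35)/2 × 2 = 3.74
  [4→5.5]: (1.35+0.88)/2 × 1.5 = 1.6725
  [5.5→7.5]: (0.88+0.50)/2 × 2 = 1.38
  Sum = 13.4125 mg/L·h
k_e = ln2 / t½ = 0.693147 / 2.43 = 0.2852 h^-1
Extrapolated tail: C_last / k_e = 0.50 / 0.2852 = 1.753
AUC_0→∞ = 13.4125 + 1.753 = 15.1655 mg/L·h

AUC = 15.2 mg/L·h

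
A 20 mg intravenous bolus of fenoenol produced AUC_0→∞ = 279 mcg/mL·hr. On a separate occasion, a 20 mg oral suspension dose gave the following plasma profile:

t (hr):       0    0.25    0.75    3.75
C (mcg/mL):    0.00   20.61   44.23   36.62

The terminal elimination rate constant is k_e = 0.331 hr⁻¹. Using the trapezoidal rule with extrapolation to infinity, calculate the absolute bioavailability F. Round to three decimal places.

Trapezoidal AUC_0→3.75 (oral suspension):
  [0→0.25]: (0.00+20.61)/2 × 0.25 = 2.57625
  [0.25→0.75]: (20.61+44.23)/2 × 0.5 = 16.21
  [0.75→3.75]: (44.23+36.62)/2 × 3 = 121.275
  Sum = 140.06125 mcg/mL·hr
Tail: C_last/k_e = 36.62/0.331 = 110.634
AUC_0→∞ (oral suspension) = 140.06125 + 110.634 = 250.69525 mcg/mL·hr
F = (AUC_ev/D_ev)/(AUC_iv/D_iv) = (250.69525/20)/(279/20) = 12.5348/13.95 = 0.8986

F = 0.899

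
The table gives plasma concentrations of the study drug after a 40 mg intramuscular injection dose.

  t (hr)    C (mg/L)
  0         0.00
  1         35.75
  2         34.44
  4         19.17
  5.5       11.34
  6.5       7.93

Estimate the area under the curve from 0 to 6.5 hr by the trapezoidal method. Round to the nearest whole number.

AUC = 139 mg/L·hr

Trapezoidal AUC_0→6.5:
  [0→1]: (0.00+35.75)/2 × 1 = 17.875
  [1→2]: (35.75+34.44)/2 × 1 = 35.095
  [2→4]: (34.44+19.17)/2 × 2 = 53.61
  [4→5.5]: (19.17+11.34)/2 × 1.5 = 22.8825
  [5.5→6.5]: (11.34+7.93)/2 × 1 = 9.635
  Sum = 139.0975 mg/L·hr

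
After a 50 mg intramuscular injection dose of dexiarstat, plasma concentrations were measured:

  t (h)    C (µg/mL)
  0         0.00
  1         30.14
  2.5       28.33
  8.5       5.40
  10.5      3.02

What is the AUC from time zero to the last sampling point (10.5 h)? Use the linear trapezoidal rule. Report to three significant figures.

Trapezoidal AUC_0→10.5:
  [0→1]: (0.00+30.14)/2 × 1 = 15.07
  [1→2.5]: (30.14+28.33)/2 × 1.5 = 43.8525
  [2.5→8.5]: (28.33+5.40)/2 × 6 = 101.19
  [8.5→10.5]: (5.40+3.02)/2 × 2 = 8.42
  Sum = 168.5325 µg/mL·h

AUC = 169 µg/mL·h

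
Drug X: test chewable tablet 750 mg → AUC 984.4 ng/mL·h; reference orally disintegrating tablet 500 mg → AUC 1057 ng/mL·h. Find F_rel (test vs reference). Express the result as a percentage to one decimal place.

F_rel = 62.1%

F_rel = (AUC_test/D_test) / (AUC_ref/D_ref)
      = (984.4/750) / (1057/500)
      = 1.31253 / 2.114 = 0.6209 = 62.09%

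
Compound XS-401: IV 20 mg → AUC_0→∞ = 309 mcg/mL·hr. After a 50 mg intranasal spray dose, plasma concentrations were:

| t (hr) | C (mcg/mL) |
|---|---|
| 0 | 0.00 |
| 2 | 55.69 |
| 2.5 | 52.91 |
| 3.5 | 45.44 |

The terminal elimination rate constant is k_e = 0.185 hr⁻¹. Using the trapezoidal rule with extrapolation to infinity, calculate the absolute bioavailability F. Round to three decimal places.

F = 0.489

Trapezoidal AUC_0→3.5 (intranasal spray):
  [0→2]: (0.00+55.69)/2 × 2 = 55.69
  [2→2.5]: (55.69+52.91)/2 × 0.5 = 27.15
  [2.5→3.5]: (52.91+45.44)/2 × 1 = 49.175
  Sum = 132.015 mcg/mL·hr
Tail: C_last/k_e = 45.44/0.185 = 245.622
AUC_0→∞ (intranasal spray) = 132.015 + 245.622 = 377.637 mcg/mL·hr
F = (AUC_ev/D_ev)/(AUC_iv/D_iv) = (377.637/50)/(309/20) = 7.55274/15.45 = 0.4889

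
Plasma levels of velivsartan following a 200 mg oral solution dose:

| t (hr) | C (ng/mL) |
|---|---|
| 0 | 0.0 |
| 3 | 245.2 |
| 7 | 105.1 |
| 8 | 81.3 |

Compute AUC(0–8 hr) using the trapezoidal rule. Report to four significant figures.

Trapezoidal AUC_0→8:
  [0→3]: (0.0+245.2)/2 × 3 = 367.8
  [3→7]: (245.2+105.1)/2 × 4 = 700.6
  [7→8]: (105.1+81.3)/2 × 1 = 93.2
  Sum = 1161.6 ng/mL·hr

AUC = 1162 ng/mL·hr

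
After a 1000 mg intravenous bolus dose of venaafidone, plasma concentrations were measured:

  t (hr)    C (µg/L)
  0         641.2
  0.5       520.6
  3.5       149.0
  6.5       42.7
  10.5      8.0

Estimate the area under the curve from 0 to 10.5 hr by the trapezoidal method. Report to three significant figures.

AUC = 1680 µg/L·hr

Trapezoidal AUC_0→10.5:
  [0→0.5]: (641.2+520.6)/2 × 0.5 = 290.45
  [0.5→3.5]: (520.6+149.0)/2 × 3 = 1004.4
  [3.5→6.5]: (149.0+42.7)/2 × 3 = 287.55
  [6.5→10.5]: (42.7+8.0)/2 × 4 = 101.4
  Sum = 1683.8 µg/L·hr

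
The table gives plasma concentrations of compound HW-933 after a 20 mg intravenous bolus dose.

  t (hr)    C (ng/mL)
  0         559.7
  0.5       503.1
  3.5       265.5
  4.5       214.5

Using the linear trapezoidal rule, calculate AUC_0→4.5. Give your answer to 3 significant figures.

AUC = 1660 ng/mL·hr

Trapezoidal AUC_0→4.5:
  [0→0.5]: (559.7+503.1)/2 × 0.5 = 265.7
  [0.5→3.5]: (503.1+265.5)/2 × 3 = 1152.9
  [3.5→4.5]: (265.5+214.5)/2 × 1 = 240.0
  Sum = 1658.6 ng/mL·hr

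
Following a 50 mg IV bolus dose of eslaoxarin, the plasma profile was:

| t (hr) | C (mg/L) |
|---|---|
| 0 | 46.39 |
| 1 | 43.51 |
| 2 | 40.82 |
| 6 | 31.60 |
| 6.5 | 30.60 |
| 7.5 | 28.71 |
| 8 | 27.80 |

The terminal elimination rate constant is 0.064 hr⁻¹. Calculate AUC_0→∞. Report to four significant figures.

Trapezoidal AUC_0→8:
  [0→1]: (46.39+43.51)/2 × 1 = 44.95
  [1→2]: (43.51+40.82)/2 × 1 = 42.165
  [2→6]: (40.82+31.60)/2 × 4 = 144.84
  [6→6.5]: (31.60+30.60)/2 × 0.5 = 15.55
  [6.5→7.5]: (30.60+28.71)/2 × 1 = 29.655
  [7.5→8]: (28.71+27.80)/2 × 0.5 = 14.1275
  Sum = 291.2875 mg/L·hr
Extrapolated tail: C_last / k_e = 27.80 / 0.064 = 434.375
AUC_0→∞ = 291.2875 + 434.375 = 725.6625 mg/L·hr

AUC = 725.7 mg/L·hr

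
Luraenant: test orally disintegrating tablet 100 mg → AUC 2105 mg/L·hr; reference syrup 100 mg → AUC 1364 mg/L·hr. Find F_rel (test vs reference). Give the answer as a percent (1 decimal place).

F_rel = (AUC_test/D_test) / (AUC_ref/D_ref)
      = (2105/100) / (1364/100)
      = 21.05 / 13.64 = 1.5433 = 154.33%

F_rel = 154.3%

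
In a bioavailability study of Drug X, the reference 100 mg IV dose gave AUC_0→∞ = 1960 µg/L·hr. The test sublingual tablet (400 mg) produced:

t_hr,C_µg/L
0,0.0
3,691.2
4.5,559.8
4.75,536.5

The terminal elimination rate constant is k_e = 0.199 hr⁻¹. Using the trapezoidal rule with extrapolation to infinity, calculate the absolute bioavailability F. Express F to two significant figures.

F = 0.61

Trapezoidal AUC_0→4.75 (sublingual tablet):
  [0→3]: (0.0+691.2)/2 × 3 = 1036.8
  [3→4.5]: (691.2+559.8)/2 × 1.5 = 938.25
  [4.5→4.75]: (559.8+536.5)/2 × 0.25 = 137.0375
  Sum = 2112.0875 µg/L·hr
Tail: C_last/k_e = 536.5/0.199 = 2695.980
AUC_0→∞ (sublingual tablet) = 2112.0875 + 2695.980 = 4808.0675 µg/L·hr
F = (AUC_ev/D_ev)/(AUC_iv/D_iv) = (4808.0675/400)/(1960/100) = 12.0202/19.6 = 0.6133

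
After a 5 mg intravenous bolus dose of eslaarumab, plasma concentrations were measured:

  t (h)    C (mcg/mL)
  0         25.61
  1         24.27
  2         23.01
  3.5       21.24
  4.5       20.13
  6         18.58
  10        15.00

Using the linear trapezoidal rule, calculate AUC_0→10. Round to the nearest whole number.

AUC = 199 mcg/mL·h

Trapezoidal AUC_0→10:
  [0→1]: (25.61+24.27)/2 × 1 = 24.94
  [1→2]: (24.27+23.01)/2 × 1 = 23.64
  [2→3.5]: (23.01+21.24)/2 × 1.5 = 33.1875
  [3.5→4.5]: (21.24+20.13)/2 × 1 = 20.685
  [4.5→6]: (20.13+18.58)/2 × 1.5 = 29.0325
  [6→10]: (18.58+15.00)/2 × 4 = 67.16
  Sum = 198.645 mcg/mL·h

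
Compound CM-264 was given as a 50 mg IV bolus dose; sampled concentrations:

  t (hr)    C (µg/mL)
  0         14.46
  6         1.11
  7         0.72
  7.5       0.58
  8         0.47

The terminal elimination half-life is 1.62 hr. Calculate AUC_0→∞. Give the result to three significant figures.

AUC = 49.3 µg/mL·hr

Trapezoidal AUC_0→8:
  [0→6]: (14.46+1.11)/2 × 6 = 46.71
  [6→7]: (1.11+0.72)/2 × 1 = 0.915
  [7→7.5]: (0.72+0.58)/2 × 0.5 = 0.325
  [7.5→8]: (0.58+0.47)/2 × 0.5 = 0.2625
  Sum = 48.2125 µg/mL·hr
k_e = ln2 / t½ = 0.693147 / 1.62 = 0.4279 hr^-1
Extrapolated tail: C_last / k_e = 0.47 / 0.4279 = 1.098
AUC_0→∞ = 48.2125 + 1.098 = 49.3105 µg/mL·hr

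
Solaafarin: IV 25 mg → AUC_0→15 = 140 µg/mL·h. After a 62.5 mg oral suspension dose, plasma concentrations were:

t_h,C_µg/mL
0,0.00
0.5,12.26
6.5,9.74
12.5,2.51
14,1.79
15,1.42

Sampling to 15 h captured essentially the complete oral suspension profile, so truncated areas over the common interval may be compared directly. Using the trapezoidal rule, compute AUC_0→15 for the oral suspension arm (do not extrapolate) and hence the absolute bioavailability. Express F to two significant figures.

Trapezoidal AUC_0→15 (oral suspension):
  [0→0.5]: (0.00+12.26)/2 × 0.5 = 3.065
  [0.5→6.5]: (12.26+9.74)/2 × 6 = 66.0
  [6.5→12.5]: (9.74+2.51)/2 × 6 = 36.75
  [12.5→14]: (2.51+1.79)/2 × 1.5 = 3.225
  [14→15]: (1.79+1.42)/2 × 1 = 1.605
  Sum = 110.645 µg/mL·h
F = (AUC_ev/D_ev)/(AUC_iv/D_iv) = (110.645/62.5)/(140/25) = 1.77032/5.6 = 0.3161

F = 0.32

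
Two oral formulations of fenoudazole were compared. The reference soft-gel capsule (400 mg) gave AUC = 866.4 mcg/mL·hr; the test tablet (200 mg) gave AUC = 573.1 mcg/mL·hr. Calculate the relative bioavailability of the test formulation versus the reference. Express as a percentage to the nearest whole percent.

F_rel = 132%

F_rel = (AUC_test/D_test) / (AUC_ref/D_ref)
      = (573.1/200) / (866.4/400)
      = 2.8655 / 2.166 = 1.3229 = 132.29%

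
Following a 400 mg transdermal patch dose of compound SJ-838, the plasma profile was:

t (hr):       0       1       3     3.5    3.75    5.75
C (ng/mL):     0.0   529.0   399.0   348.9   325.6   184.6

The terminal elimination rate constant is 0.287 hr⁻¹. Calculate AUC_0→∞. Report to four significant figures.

Trapezoidal AUC_0→5.75:
  [0→1]: (0.0+529.0)/2 × 1 = 264.5
  [1→3]: (529.0+399.0)/2 × 2 = 928.0
  [3→3.5]: (399.0+348.9)/2 × 0.5 = 186.975
  [3.5→3.75]: (348.9+325.6)/2 × 0.25 = 84.3125
  [3.75→5.75]: (325.6+184.6)/2 × 2 = 510.2
  Sum = 1973.9875 ng/mL·hr
Extrapolated tail: C_last / k_e = 184.6 / 0.287 = 643.206
AUC_0→∞ = 1973.9875 + 643.206 = 2617.1935 ng/mL·hr

AUC = 2617 ng/mL·hr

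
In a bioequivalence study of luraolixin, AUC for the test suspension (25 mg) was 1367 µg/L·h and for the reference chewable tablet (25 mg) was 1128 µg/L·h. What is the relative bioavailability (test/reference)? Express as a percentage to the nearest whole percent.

F_rel = 121%

F_rel = (AUC_test/D_test) / (AUC_ref/D_ref)
      = (1367/25) / (1128/25)
      = 54.68 / 45.12 = 1.2119 = 121.19%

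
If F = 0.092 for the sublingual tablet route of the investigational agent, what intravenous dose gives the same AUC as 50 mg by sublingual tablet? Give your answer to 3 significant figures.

Systemic exposure from an extravascular dose = F × D_ev, so the equivalent IV dose is F × D_ev.
D_iv = F × D_ev = 0.092 × 50 = 4.6 mg

D_iv = 4.60 mg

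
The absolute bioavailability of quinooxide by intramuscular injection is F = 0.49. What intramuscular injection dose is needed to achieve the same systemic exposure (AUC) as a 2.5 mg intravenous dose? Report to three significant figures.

For equal systemic exposure: F × D_ev = D_iv
D_ev = D_iv / F = 2.5 / 0.49 = 5.10204 mg

D_intramuscular = 5.10 mg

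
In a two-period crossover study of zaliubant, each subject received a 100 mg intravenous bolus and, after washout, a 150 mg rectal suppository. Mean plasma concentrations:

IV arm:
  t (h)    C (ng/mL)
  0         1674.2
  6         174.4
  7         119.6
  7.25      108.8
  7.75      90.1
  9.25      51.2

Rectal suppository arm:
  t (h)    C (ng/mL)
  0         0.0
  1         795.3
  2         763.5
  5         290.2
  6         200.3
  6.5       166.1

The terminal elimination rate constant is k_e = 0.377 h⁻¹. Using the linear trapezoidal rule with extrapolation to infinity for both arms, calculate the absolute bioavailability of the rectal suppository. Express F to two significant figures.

F = 0.39

Trapezoidal AUC_0→9.25 (IV):
  [0→6]: (1674.2+174.4)/2 × 6 = 5545.8
  [6→7]: (174.4+119.6)/2 × 1 = 147.0
  [7→7.25]: (119.6+108.8)/2 × 0.25 = 28.55
  [7.25→7.75]: (108.8+90.1)/2 × 0.5 = 49.725
  [7.75→9.25]: (90.1+51.2)/2 × 1.5 = 105.975
  Sum = 5877.05 ng/mL·h
IV tail: 51.2/0.377 = 135.809; AUC_iv,0→∞ = 5877.05 + 135.809 = 6012.859 ng/mL·h
Trapezoidal AUC_0→6.5 (rectal suppository):
  [0→1]: (0.0+795.3)/2 × 1 = 397.65
  [1→2]: (795.3+763.5)/2 × 1 = 779.4
  [2→5]: (763.5+290.2)/2 × 3 = 1580.55
  [5→6]: (290.2+200.3)/2 × 1 = 245.25
  [6→6.5]: (200.3+166.1)/2 × 0.5 = 91.6
  Sum = 3094.45 ng/mL·h
rectal suppository tail: 166.1/0.377 = 440.584; AUC_ev,0→∞ = 3094.45 + 440.584 = 3535.034 ng/mL·h
F = (AUC_ev/D_ev)/(AUC_iv/D_iv) = (3535.034/150)/(6012.859/100) = 23.5669/60.12859 = 0.3919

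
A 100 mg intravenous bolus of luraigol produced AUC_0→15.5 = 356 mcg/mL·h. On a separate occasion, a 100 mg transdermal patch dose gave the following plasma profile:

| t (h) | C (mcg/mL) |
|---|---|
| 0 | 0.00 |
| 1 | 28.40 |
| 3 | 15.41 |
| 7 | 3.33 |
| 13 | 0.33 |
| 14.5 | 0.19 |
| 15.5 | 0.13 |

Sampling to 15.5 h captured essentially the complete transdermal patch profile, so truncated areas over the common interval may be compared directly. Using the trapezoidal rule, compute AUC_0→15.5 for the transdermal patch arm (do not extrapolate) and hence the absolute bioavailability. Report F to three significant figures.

F = 0.301

Trapezoidal AUC_0→15.5 (transdermal patch):
  [0→1]: (0.00+28.40)/2 × 1 = 14.2
  [1→3]: (28.40+15.41)/2 × 2 = 43.81
  [3→7]: (15.41+3.33)/2 × 4 = 37.48
  [7→13]: (3.33+0.33)/2 × 6 = 10.98
  [13→14.5]: (0.33+0.19)/2 × 1.5 = 0.39
  [14.5→15.5]: (0.19+0.13)/2 × 1 = 0.16
  Sum = 107.02 mcg/mL·h
F = (AUC_ev/D_ev)/(AUC_iv/D_iv) = (107.02/100)/(356/100) = 1.0702/3.56 = 0.3006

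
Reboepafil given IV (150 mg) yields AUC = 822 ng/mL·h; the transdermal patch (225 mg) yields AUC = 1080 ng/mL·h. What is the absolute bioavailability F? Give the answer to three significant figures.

F = (AUC_ev / D_ev) / (AUC_iv / D_iv)
  = (1080/225) / (822/150)
  = 4.8 / 5.48 = 0.8759

F = 0.876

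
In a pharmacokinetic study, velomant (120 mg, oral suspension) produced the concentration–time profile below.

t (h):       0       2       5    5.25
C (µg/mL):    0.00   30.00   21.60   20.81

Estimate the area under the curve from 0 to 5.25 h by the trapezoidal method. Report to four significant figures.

Trapezoidal AUC_0→5.25:
  [0→2]: (0.00+30.00)/2 × 2 = 30.0
  [2→5]: (30.00+21.60)/2 × 3 = 77.4
  [5→5.25]: (21.60+20.81)/2 × 0.25 = 5.30125
  Sum = 112.70125 µg/mL·h

AUC = 112.7 µg/mL·h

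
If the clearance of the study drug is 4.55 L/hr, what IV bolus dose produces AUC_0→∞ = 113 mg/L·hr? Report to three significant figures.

Dose = 514 mg

Dose_iv = CL × AUC_0→∞
     = 4.55 × 113 = 514.15 mg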